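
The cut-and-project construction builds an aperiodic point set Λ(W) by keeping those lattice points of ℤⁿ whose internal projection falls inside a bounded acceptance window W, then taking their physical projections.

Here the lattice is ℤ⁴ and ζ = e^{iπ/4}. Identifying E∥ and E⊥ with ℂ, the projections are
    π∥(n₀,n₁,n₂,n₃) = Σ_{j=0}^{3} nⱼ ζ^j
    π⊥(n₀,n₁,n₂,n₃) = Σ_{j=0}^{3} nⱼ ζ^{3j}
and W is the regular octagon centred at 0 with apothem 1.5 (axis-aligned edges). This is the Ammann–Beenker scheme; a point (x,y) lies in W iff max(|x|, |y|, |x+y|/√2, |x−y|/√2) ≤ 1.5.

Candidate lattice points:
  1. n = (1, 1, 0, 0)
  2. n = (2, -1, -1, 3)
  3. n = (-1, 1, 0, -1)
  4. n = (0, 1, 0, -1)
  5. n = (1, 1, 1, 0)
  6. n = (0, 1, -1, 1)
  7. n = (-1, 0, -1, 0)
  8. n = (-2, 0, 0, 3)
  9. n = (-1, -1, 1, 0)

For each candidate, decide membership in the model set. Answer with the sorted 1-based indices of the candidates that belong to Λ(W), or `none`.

With ζ = e^{iπ/4} the internal vectors are ζ^0,ζ^3,ζ^6,ζ^9.
candidate 1: n = (1, 1, 0, 0) → π⊥ ≈ (+0.2929, +0.7071); max(|x|,|y|,|x±y|/√2) = 0.7071 ≤ 1.5 ⇒ ∈ W
candidate 2: n = (2, -1, -1, 3) → π⊥ ≈ (+4.8284, +2.4142); max(|x|,|y|,|x±y|/√2) = 5.1213 > 1.5 ⇒ ∉ W
candidate 3: n = (-1, 1, 0, -1) → π⊥ ≈ (-2.4142, +0.0000); max(|x|,|y|,|x±y|/√2) = 2.4142 > 1.5 ⇒ ∉ W
candidate 4: n = (0, 1, 0, -1) → π⊥ ≈ (-1.4142, +0.0000); max(|x|,|y|,|x±y|/√2) = 1.4142 ≤ 1.5 ⇒ ∈ W
candidate 5: n = (1, 1, 1, 0) → π⊥ ≈ (+0.2929, -0.2929); max(|x|,|y|,|x±y|/√2) = 0.4142 ≤ 1.5 ⇒ ∈ W
candidate 6: n = (0, 1, -1, 1) → π⊥ ≈ (+0.0000, +2.4142); max(|x|,|y|,|x±y|/√2) = 2.4142 > 1.5 ⇒ ∉ W
candidate 7: n = (-1, 0, -1, 0) → π⊥ ≈ (-1.0000, +1.0000); max(|x|,|y|,|x±y|/√2) = 1.4142 ≤ 1.5 ⇒ ∈ W
candidate 8: n = (-2, 0, 0, 3) → π⊥ ≈ (+0.1213, +2.1213); max(|x|,|y|,|x±y|/√2) = 2.1213 > 1.5 ⇒ ∉ W
candidate 9: n = (-1, -1, 1, 0) → π⊥ ≈ (-0.2929, -1.7071); max(|x|,|y|,|x±y|/√2) = 1.7071 > 1.5 ⇒ ∉ W

1, 4, 5, 7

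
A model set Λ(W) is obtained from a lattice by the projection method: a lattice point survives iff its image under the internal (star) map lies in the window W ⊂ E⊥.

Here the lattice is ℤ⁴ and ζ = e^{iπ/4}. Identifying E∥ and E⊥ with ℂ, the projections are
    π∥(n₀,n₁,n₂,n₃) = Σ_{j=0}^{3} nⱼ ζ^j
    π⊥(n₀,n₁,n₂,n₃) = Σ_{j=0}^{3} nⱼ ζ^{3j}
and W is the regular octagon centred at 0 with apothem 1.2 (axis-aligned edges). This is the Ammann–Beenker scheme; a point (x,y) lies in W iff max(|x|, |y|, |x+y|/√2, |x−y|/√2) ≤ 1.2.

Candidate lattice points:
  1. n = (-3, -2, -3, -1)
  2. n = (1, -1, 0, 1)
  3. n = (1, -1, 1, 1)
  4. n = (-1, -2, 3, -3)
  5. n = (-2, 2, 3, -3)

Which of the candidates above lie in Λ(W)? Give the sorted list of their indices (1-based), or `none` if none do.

With ζ = e^{iπ/4} the internal vectors are ζ^0,ζ^3,ζ^6,ζ^9.
#1 (-3, -2, -3, -1): internal (-2.29289, 0.87868); octagon support 2.29289 vs apothem 1.2 → ∉ W
#2 (1, -1, 0, 1): internal (2.41421, 0.00000); octagon support 2.41421 vs apothem 1.2 → ∉ W
#3 (1, -1, 1, 1): internal (2.41421, -1.00000); octagon support 2.41421 vs apothem 1.2 → ∉ W
#4 (-1, -2, 3, -3): internal (-1.70711, -6.53553); octagon support 6.53553 vs apothem 1.2 → ∉ W
#5 (-2, 2, 3, -3): internal (-5.53553, -3.70711); octagon support 6.53553 vs apothem 1.2 → ∉ W

none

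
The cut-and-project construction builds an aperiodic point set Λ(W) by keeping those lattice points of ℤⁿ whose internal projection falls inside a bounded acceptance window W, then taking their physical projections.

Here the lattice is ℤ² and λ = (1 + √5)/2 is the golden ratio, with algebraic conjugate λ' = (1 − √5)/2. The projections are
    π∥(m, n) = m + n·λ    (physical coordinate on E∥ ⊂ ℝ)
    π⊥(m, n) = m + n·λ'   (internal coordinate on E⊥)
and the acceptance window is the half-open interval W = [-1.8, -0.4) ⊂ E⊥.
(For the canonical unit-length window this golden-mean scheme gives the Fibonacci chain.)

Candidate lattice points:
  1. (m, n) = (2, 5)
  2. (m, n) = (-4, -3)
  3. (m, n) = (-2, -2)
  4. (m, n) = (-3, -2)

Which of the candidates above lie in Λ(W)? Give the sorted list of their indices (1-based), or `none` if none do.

1, 3, 4

Numerically λ ≈ 1.61803 and λ' = −1/λ ≈ -0.61803.
#1 (2,5): internal coord 2 + (5)·λ' = -1.09017; -1.09017 ∈ [-1.8, -0.4) → IN Λ
#2 (-4,-3): internal coord -4 + (-3)·λ' = -2.14590; -2.14590 ∉ [-1.8, -0.4) → out
#3 (-2,-2): internal coord -2 + (-2)·λ' = -0.76393; -0.76393 ∈ [-1.8, -0.4) → IN Λ
#4 (-3,-2): internal coord -3 + (-2)·λ' = -1.76393; -1.76393 ∈ [-1.8, -0.4) → IN Λ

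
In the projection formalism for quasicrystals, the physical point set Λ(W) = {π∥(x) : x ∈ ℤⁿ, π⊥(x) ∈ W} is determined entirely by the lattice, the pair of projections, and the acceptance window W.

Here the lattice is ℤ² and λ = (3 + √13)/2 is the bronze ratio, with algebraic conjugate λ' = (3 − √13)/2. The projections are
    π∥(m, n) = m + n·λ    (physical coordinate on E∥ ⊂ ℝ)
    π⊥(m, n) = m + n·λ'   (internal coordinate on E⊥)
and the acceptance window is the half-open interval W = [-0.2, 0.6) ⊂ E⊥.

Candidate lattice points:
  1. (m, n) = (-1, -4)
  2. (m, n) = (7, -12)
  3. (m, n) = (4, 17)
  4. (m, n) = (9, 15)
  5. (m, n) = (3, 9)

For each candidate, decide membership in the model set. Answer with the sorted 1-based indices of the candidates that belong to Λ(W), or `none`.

λ' = (3−√13)/2 ≈ -0.3028.
candidate 1: (m,n)=(-1,-4) → π∥ = -1-4·λ ≈ -14.2111, π⊥ = -1-4·λ' ≈ 0.2111 ∈ [-0.2, 0.6) ⇒ IN Λ
candidate 2: (m,n)=(7,-12) → π∥ = 7-12·λ ≈ -32.6333, π⊥ = 7-12·λ' ≈ 10.6333 ∉ [-0.2, 0.6) ⇒ out
candidate 3: (m,n)=(4,17) → π∥ = 4+17·λ ≈ 60.1472, π⊥ = 4+17·λ' ≈ -1.1472 ∉ [-0.2, 0.6) ⇒ out
candidate 4: (m,n)=(9,15) → π∥ = 9+15·λ ≈ 58.5416, π⊥ = 9+15·λ' ≈ 4.4584 ∉ [-0.2, 0.6) ⇒ out
candidate 5: (m,n)=(3,9) → π∥ = 3+9·λ ≈ 32.7250, π⊥ = 3+9·λ' ≈ 0.2750 ∈ [-0.2, 0.6) ⇒ IN Λ

1, 5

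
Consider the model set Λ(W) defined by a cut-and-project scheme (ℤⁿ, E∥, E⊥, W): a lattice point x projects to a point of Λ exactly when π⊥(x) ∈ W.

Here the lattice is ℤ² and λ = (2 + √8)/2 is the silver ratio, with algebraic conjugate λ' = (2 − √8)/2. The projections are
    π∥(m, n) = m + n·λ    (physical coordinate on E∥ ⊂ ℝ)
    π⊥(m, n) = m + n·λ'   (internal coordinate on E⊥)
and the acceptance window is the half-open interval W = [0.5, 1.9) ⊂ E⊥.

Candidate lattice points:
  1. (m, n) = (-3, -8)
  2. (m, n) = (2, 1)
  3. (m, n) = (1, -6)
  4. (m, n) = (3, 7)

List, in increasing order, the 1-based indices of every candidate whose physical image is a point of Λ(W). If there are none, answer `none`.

2

Compute λ' = (2−√8)/2 = -0.4142, so π⊥(m,n) = m -0.4142·n.
candidate 1: (m,n)=(-3,-8) → π∥ = -3-8·λ ≈ -22.3137, π⊥ = -3-8·λ' ≈ 0.3137 ∉ [0.5, 1.9) ⇒ out
candidate 2: (m,n)=(2,1) → π∥ = 2+1·λ ≈ 4.4142, π⊥ = 2+1·λ' ≈ 1.5858 ∈ [0.5, 1.9) ⇒ IN Λ
candidate 3: (m,n)=(1,-6) → π∥ = 1-6·λ ≈ -13.4853, π⊥ = 1-6·λ' ≈ 3.4853 ∉ [0.5, 1.9) ⇒ out
candidate 4: (m,n)=(3,7) → π∥ = 3+7·λ ≈ 19.8995, π⊥ = 3+7·λ' ≈ 0.1005 ∉ [0.5, 1.9) ⇒ out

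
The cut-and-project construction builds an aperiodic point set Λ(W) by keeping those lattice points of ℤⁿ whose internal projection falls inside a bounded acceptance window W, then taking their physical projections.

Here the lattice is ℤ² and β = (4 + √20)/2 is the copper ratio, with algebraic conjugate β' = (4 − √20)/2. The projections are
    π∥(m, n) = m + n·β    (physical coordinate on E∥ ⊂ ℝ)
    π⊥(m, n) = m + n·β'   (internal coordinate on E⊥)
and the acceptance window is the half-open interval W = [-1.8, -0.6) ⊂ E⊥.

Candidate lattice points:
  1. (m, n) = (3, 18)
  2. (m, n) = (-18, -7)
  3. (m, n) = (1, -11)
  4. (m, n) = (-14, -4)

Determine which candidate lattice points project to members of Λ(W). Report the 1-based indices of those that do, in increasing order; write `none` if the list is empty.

Compute β' = (4−√20)/2 = -0.236068, so π⊥(m,n) = m -0.236068·n.
[1] lift (3,18): star map gives -1.249224; window check -1.8 ≤ -1.249224 < -0.6 is true → IN Λ
[2] lift (-18,-7): star map gives -16.347524; window check -1.8 ≤ -16.347524 < -0.6 is false → out
[3] lift (1,-11): star map gives 3.596748; window check -1.8 ≤ 3.596748 < -0.6 is false → out
[4] lift (-14,-4): star map gives -13.055728; window check -1.8 ≤ -13.055728 < -0.6 is false → out

1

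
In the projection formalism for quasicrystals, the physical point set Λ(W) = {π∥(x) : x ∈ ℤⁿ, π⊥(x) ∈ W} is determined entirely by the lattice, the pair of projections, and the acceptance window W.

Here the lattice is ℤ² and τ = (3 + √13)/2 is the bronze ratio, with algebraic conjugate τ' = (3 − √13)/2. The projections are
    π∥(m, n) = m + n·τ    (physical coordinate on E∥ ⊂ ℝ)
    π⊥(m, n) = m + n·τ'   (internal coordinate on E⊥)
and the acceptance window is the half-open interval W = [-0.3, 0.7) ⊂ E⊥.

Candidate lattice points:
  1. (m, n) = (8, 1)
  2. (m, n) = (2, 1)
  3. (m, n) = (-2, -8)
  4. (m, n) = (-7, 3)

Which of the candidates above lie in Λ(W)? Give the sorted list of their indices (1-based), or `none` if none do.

Compute τ' = (3−√13)/2 = -0.3028, so π⊥(m,n) = m -0.3028·n.
[1] lift (8,1): star map gives 7.6972; window check -0.3 ≤ 7.6972 < 0.7 is false → out
[2] lift (2,1): star map gives 1.6972; window check -0.3 ≤ 1.6972 < 0.7 is false → out
[3] lift (-2,-8): star map gives 0.4222; window check -0.3 ≤ 0.4222 < 0.7 is true → IN Λ
[4] lift (-7,3): star map gives -7.9083; window check -0.3 ≤ -7.9083 < 0.7 is false → out

3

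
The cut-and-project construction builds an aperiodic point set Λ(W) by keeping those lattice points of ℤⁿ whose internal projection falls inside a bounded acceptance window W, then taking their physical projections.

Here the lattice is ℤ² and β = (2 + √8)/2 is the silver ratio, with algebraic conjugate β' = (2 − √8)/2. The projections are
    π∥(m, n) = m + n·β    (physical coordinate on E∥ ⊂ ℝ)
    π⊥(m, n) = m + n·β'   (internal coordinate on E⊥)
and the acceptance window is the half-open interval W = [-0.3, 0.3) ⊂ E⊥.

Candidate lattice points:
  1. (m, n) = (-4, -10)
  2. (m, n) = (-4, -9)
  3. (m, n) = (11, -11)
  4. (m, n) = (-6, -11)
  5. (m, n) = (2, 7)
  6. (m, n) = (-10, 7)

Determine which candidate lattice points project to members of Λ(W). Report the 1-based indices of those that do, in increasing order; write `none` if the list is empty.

Numerically β ≈ 2.41421 and β' = −1/β ≈ -0.41421.
[1] lift (-4,-10): star map gives 0.14214; window check -0.3 ≤ 0.14214 < 0.3 is true → IN Λ
[2] lift (-4,-9): star map gives -0.27208; window check -0.3 ≤ -0.27208 < 0.3 is true → IN Λ
[3] lift (11,-11): star map gives 15.55635; window check -0.3 ≤ 15.55635 < 0.3 is false → out
[4] lift (-6,-11): star map gives -1.44365; window check -0.3 ≤ -1.44365 < 0.3 is false → out
[5] lift (2,7): star map gives -0.89949; window check -0.3 ≤ -0.89949 < 0.3 is false → out
[6] lift (-10,7): star map gives -12.89949; window check -0.3 ≤ -12.89949 < 0.3 is false → out

1, 2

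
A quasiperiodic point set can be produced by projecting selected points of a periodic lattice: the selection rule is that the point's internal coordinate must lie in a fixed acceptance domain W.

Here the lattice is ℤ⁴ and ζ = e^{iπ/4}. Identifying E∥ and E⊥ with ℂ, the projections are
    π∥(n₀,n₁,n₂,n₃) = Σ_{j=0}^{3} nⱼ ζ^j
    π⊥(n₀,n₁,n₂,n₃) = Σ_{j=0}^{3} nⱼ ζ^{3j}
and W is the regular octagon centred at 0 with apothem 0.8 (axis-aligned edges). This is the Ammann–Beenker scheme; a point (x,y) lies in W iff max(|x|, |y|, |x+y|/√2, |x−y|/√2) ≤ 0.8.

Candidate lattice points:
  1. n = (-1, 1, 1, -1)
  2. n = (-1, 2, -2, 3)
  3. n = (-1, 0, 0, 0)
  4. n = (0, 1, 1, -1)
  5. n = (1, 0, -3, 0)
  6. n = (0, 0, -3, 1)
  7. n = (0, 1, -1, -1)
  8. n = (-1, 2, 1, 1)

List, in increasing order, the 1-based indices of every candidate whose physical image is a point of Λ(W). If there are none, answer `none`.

none

With ζ = e^{iπ/4} the internal vectors are ζ^0,ζ^3,ζ^6,ζ^9.
#1 (-1, 1, 1, -1): internal (-2.41421, -1.00000); octagon support 2.41421 vs apothem 0.8 → ∉ W
#2 (-1, 2, -2, 3): internal (-0.29289, 5.53553); octagon support 5.53553 vs apothem 0.8 → ∉ W
#3 (-1, 0, 0, 0): internal (-1.00000, 0.00000); octagon support 1.00000 vs apothem 0.8 → ∉ W
#4 (0, 1, 1, -1): internal (-1.41421, -1.00000); octagon support 1.70711 vs apothem 0.8 → ∉ W
#5 (1, 0, -3, 0): internal (1.00000, 3.00000); octagon support 3.00000 vs apothem 0.8 → ∉ W
#6 (0, 0, -3, 1): internal (0.70711, 3.70711); octagon support 3.70711 vs apothem 0.8 → ∉ W
#7 (0, 1, -1, -1): internal (-1.41421, 1.00000); octagon support 1.70711 vs apothem 0.8 → ∉ W
#8 (-1, 2, 1, 1): internal (-1.70711, 1.12132); octagon support 2.00000 vs apothem 0.8 → ∉ W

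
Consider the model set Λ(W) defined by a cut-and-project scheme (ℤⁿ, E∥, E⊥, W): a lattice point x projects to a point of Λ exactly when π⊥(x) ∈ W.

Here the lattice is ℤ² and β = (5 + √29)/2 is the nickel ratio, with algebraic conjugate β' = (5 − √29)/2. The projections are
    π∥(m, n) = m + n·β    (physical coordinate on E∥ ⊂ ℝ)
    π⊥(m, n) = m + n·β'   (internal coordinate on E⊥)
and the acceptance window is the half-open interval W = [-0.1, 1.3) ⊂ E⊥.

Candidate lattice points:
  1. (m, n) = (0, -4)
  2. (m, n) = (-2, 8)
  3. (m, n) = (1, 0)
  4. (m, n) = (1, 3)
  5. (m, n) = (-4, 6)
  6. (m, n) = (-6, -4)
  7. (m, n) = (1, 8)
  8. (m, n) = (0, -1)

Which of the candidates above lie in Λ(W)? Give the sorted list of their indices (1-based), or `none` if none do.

1, 3, 4, 8

Numerically β ≈ 5.192582 and β' = −1/β ≈ -0.192582.
candidate 1: (m,n)=(0,-4) → π∥ = 0-4·β ≈ -20.770330, π⊥ = 0-4·β' ≈ 0.770330 ∈ [-0.1, 1.3) ⇒ IN Λ
candidate 2: (m,n)=(-2,8) → π∥ = -2+8·β ≈ 39.540659, π⊥ = -2+8·β' ≈ -3.540659 ∉ [-0.1, 1.3) ⇒ out
candidate 3: (m,n)=(1,0) → π∥ = 1+0·β ≈ 1.000000, π⊥ = 1+0·β' ≈ 1.000000 ∈ [-0.1, 1.3) ⇒ IN Λ
candidate 4: (m,n)=(1,3) → π∥ = 1+3·β ≈ 16.577747, π⊥ = 1+3·β' ≈ 0.422253 ∈ [-0.1, 1.3) ⇒ IN Λ
candidate 5: (m,n)=(-4,6) → π∥ = -4+6·β ≈ 27.155494, π⊥ = -4+6·β' ≈ -5.155494 ∉ [-0.1, 1.3) ⇒ out
candidate 6: (m,n)=(-6,-4) → π∥ = -6-4·β ≈ -26.770330, π⊥ = -6-4·β' ≈ -5.229670 ∉ [-0.1, 1.3) ⇒ out
candidate 7: (m,n)=(1,8) → π∥ = 1+8·β ≈ 42.540659, π⊥ = 1+8·β' ≈ -0.540659 ∉ [-0.1, 1.3) ⇒ out
candidate 8: (m,n)=(0,-1) → π∥ = 0-1·β ≈ -5.192582, π⊥ = 0-1·β' ≈ 0.192582 ∈ [-0.1, 1.3) ⇒ IN Λ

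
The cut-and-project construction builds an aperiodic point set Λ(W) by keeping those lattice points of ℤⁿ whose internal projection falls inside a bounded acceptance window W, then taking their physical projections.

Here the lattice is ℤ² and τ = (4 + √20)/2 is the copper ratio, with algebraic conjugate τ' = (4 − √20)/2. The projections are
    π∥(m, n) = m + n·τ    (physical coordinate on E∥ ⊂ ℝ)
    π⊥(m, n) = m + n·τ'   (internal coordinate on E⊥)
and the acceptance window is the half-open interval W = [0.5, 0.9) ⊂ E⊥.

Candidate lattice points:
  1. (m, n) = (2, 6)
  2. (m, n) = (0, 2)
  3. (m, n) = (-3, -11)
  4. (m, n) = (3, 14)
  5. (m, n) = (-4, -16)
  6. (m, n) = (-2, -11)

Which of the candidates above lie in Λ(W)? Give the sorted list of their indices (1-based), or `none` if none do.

Numerically τ ≈ 4.2361 and τ' = −1/τ ≈ -0.2361.
#1 (2,6): internal coord 2 + (6)·τ' = +0.5836; +0.5836 ∈ [0.5, 0.9) → IN Λ
#2 (0,2): internal coord 0 + (2)·τ' = -0.4721; -0.4721 ∉ [0.5, 0.9) → out
#3 (-3,-11): internal coord -3 + (-11)·τ' = -0.4033; -0.4033 ∉ [0.5, 0.9) → out
#4 (3,14): internal coord 3 + (14)·τ' = -0.3050; -0.3050 ∉ [0.5, 0.9) → out
#5 (-4,-16): internal coord -4 + (-16)·τ' = -0.2229; -0.2229 ∉ [0.5, 0.9) → out
#6 (-2,-11): internal coord -2 + (-11)·τ' = +0.5967; +0.5967 ∈ [0.5, 0.9) → IN Λ

1, 6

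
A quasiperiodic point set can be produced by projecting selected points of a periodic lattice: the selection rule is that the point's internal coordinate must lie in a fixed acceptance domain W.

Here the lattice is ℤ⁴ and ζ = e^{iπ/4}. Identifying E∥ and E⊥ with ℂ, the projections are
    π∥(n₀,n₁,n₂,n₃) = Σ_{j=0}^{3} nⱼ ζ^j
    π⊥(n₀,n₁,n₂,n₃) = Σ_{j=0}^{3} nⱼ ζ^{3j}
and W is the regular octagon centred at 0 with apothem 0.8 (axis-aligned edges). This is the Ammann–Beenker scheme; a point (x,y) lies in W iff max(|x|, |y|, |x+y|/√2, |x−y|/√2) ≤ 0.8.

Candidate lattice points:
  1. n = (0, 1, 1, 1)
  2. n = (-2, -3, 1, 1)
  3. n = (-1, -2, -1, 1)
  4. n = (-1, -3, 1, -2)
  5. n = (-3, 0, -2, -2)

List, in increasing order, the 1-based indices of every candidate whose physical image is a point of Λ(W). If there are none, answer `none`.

Internal map: ζ^{3j} for j=0..3 gives (1,0), (−√2/2,√2/2), (0,−1), (√2/2,√2/2).
candidate 1: n = (0, 1, 1, 1) → π⊥ ≈ (+0.00000, +0.41421); max(|x|,|y|,|x±y|/√2) = 0.41421 ≤ 0.8 ⇒ ∈ W
candidate 2: n = (-2, -3, 1, 1) → π⊥ ≈ (+0.82843, -2.41421); max(|x|,|y|,|x±y|/√2) = 2.41421 > 0.8 ⇒ ∉ W
candidate 3: n = (-1, -2, -1, 1) → π⊥ ≈ (+1.12132, +0.29289); max(|x|,|y|,|x±y|/√2) = 1.12132 > 0.8 ⇒ ∉ W
candidate 4: n = (-1, -3, 1, -2) → π⊥ ≈ (-0.29289, -4.53553); max(|x|,|y|,|x±y|/√2) = 4.53553 > 0.8 ⇒ ∉ W
candidate 5: n = (-3, 0, -2, -2) → π⊥ ≈ (-4.41421, +0.58579); max(|x|,|y|,|x±y|/√2) = 4.41421 > 0.8 ⇒ ∉ W

1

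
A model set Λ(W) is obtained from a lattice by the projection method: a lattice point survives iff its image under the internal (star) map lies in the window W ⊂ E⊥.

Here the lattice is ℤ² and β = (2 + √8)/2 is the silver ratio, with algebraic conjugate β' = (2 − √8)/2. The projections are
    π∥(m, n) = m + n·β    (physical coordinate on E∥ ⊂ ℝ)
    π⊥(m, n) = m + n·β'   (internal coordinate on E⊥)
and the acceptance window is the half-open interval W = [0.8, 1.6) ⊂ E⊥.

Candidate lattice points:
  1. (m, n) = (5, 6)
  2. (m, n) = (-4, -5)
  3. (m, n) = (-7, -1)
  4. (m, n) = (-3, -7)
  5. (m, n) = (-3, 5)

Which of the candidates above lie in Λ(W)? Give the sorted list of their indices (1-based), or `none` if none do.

none

β' = (2−√8)/2 ≈ -0.414214.
[1] lift (5,6): star map gives 2.514719; window check 0.8 ≤ 2.514719 < 1.6 is false → out
[2] lift (-4,-5): star map gives -1.928932; window check 0.8 ≤ -1.928932 < 1.6 is false → out
[3] lift (-7,-1): star map gives -6.585786; window check 0.8 ≤ -6.585786 < 1.6 is false → out
[4] lift (-3,-7): star map gives -0.100505; window check 0.8 ≤ -0.100505 < 1.6 is false → out
[5] lift (-3,5): star map gives -5.071068; window check 0.8 ≤ -5.071068 < 1.6 is false → out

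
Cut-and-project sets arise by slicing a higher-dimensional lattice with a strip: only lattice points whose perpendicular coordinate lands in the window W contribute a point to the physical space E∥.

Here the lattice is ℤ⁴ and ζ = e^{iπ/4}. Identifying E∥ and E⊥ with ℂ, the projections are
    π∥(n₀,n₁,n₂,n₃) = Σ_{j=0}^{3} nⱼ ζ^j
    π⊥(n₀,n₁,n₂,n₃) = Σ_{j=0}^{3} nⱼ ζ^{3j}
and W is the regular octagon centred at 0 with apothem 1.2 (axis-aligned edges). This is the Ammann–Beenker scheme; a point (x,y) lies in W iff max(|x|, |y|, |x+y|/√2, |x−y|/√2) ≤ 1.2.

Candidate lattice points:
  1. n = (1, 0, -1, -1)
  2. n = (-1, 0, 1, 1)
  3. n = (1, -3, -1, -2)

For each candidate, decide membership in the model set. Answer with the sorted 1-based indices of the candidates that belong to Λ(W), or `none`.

π⊥(n) = n₀ + n₁ζ³ + n₂ζ⁶ + n₃ζ⁹ where ζ = e^{iπ/4}.
#1 (1, 0, -1, -1): internal (0.2929, 0.2929); octagon support 0.4142 vs apothem 1.2 → ∈ W
#2 (-1, 0, 1, 1): internal (-0.2929, -0.2929); octagon support 0.4142 vs apothem 1.2 → ∈ W
#3 (1, -3, -1, -2): internal (1.7071, -2.5355); octagon support 3.0000 vs apothem 1.2 → ∉ W

1, 2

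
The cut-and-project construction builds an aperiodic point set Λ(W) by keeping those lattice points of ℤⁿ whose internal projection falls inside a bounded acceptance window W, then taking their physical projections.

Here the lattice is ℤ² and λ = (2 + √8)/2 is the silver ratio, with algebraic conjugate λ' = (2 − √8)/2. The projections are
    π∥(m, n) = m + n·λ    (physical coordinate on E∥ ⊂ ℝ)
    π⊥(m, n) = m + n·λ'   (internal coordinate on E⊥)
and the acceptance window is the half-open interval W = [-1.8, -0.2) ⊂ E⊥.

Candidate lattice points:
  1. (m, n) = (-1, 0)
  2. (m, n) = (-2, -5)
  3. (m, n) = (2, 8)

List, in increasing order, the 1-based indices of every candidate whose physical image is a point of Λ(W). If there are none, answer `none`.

1, 3

λ' = (2−√8)/2 ≈ -0.414214.
candidate 1: (m,n)=(-1,0) → π∥ = -1+0·λ ≈ -1.000000, π⊥ = -1+0·λ' ≈ -1.000000 ∈ [-1.8, -0.2) ⇒ IN Λ
candidate 2: (m,n)=(-2,-5) → π∥ = -2-5·λ ≈ -14.071068, π⊥ = -2-5·λ' ≈ 0.071068 ∉ [-1.8, -0.2) ⇒ out
candidate 3: (m,n)=(2,8) → π∥ = 2+8·λ ≈ 21.313708, π⊥ = 2+8·λ' ≈ -1.313708 ∈ [-1.8, -0.2) ⇒ IN Λ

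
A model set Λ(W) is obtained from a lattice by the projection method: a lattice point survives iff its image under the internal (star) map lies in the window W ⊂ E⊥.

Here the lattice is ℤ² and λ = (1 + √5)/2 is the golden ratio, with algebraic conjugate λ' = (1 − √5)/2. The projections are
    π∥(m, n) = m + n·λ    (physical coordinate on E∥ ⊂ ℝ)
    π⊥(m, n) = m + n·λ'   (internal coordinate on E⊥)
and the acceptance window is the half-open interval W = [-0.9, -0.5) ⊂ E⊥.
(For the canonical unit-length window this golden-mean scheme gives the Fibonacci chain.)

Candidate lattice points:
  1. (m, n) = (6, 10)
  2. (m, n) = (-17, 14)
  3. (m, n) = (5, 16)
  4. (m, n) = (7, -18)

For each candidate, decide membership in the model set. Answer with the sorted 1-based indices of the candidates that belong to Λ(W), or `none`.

none

λ' = (1−√5)/2 ≈ -0.618034.
candidate 1: (m,n)=(6,10) → π∥ = 6+10·λ ≈ 22.180340, π⊥ = 6+10·λ' ≈ -0.180340 ∉ [-0.9, -0.5) ⇒ out
candidate 2: (m,n)=(-17,14) → π∥ = -17+14·λ ≈ 5.652476, π⊥ = -17+14·λ' ≈ -25.652476 ∉ [-0.9, -0.5) ⇒ out
candidate 3: (m,n)=(5,16) → π∥ = 5+16·λ ≈ 30.888544, π⊥ = 5+16·λ' ≈ -4.888544 ∉ [-0.9, -0.5) ⇒ out
candidate 4: (m,n)=(7,-18) → π∥ = 7-18·λ ≈ -22.124612, π⊥ = 7-18·λ' ≈ 18.124612 ∉ [-0.9, -0.5) ⇒ out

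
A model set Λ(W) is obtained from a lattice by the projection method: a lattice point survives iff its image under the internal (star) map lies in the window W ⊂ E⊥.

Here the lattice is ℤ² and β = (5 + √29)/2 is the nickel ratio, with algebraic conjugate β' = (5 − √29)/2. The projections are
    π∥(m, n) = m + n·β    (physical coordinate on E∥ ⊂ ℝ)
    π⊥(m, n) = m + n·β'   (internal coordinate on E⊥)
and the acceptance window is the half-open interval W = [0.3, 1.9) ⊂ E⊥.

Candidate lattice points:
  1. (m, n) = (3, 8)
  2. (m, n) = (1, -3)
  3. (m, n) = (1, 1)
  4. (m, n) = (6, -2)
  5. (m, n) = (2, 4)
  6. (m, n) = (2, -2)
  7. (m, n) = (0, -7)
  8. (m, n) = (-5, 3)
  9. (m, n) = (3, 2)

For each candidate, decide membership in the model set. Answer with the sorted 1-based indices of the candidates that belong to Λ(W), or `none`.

Compute β' = (5−√29)/2 = -0.1926, so π⊥(m,n) = m -0.1926·n.
#1 (3,8): internal coord 3 + (8)·β' = +1.4593; +1.4593 ∈ [0.3, 1.9) → IN Λ
#2 (1,-3): internal coord 1 + (-3)·β' = +1.5777; +1.5777 ∈ [0.3, 1.9) → IN Λ
#3 (1,1): internal coord 1 + (1)·β' = +0.8074; +0.8074 ∈ [0.3, 1.9) → IN Λ
#4 (6,-2): internal coord 6 + (-2)·β' = +6.3852; +6.3852 ∉ [0.3, 1.9) → out
#5 (2,4): internal coord 2 + (4)·β' = +1.2297; +1.2297 ∈ [0.3, 1.9) → IN Λ
#6 (2,-2): internal coord 2 + (-2)·β' = +2.3852; +2.3852 ∉ [0.3, 1.9) → out
#7 (0,-7): internal coord 0 + (-7)·β' = +1.3481; +1.3481 ∈ [0.3, 1.9) → IN Λ
#8 (-5,3): internal coord -5 + (3)·β' = -5.5777; -5.5777 ∉ [0.3, 1.9) → out
#9 (3,2): internal coord 3 + (2)·β' = +2.6148; +2.6148 ∉ [0.3, 1.9) → out

1, 2, 3, 5, 7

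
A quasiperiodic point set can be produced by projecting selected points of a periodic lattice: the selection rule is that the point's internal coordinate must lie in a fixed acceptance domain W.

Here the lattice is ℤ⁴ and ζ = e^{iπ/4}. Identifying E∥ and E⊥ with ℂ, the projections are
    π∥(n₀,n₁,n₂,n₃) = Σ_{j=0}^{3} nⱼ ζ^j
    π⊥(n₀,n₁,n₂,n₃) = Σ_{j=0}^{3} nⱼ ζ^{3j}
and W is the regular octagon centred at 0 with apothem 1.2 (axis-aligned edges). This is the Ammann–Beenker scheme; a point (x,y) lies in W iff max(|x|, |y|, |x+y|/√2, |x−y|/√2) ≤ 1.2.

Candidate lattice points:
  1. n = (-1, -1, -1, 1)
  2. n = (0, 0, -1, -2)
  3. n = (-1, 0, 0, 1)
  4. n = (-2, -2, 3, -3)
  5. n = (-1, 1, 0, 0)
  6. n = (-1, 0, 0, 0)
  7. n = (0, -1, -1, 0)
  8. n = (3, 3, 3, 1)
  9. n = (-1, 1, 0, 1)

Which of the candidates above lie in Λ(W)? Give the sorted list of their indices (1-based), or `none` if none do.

1, 3, 6, 7

With ζ = e^{iπ/4} the internal vectors are ζ^0,ζ^3,ζ^6,ζ^9.
candidate 1: n = (-1, -1, -1, 1) → π⊥ ≈ (+0.414214, +1.000000); max(|x|,|y|,|x±y|/√2) = 1.000000 ≤ 1.2 ⇒ ∈ W
candidate 2: n = (0, 0, -1, -2) → π⊥ ≈ (-1.414214, -0.414214); max(|x|,|y|,|x±y|/√2) = 1.414214 > 1.2 ⇒ ∉ W
candidate 3: n = (-1, 0, 0, 1) → π⊥ ≈ (-0.292893, +0.707107); max(|x|,|y|,|x±y|/√2) = 0.707107 ≤ 1.2 ⇒ ∈ W
candidate 4: n = (-2, -2, 3, -3) → π⊥ ≈ (-2.707107, -6.535534); max(|x|,|y|,|x±y|/√2) = 6.535534 > 1.2 ⇒ ∉ W
candidate 5: n = (-1, 1, 0, 0) → π⊥ ≈ (-1.707107, +0.707107); max(|x|,|y|,|x±y|/√2) = 1.707107 > 1.2 ⇒ ∉ W
candidate 6: n = (-1, 0, 0, 0) → π⊥ ≈ (-1.000000, +0.000000); max(|x|,|y|,|x±y|/√2) = 1.000000 ≤ 1.2 ⇒ ∈ W
candidate 7: n = (0, -1, -1, 0) → π⊥ ≈ (+0.707107, +0.292893); max(|x|,|y|,|x±y|/√2) = 0.707107 ≤ 1.2 ⇒ ∈ W
candidate 8: n = (3, 3, 3, 1) → π⊥ ≈ (+1.585786, -0.171573); max(|x|,|y|,|x±y|/√2) = 1.585786 > 1.2 ⇒ ∉ W
candidate 9: n = (-1, 1, 0, 1) → π⊥ ≈ (-1.000000, +1.414214); max(|x|,|y|,|x±y|/√2) = 1.707107 > 1.2 ⇒ ∉ W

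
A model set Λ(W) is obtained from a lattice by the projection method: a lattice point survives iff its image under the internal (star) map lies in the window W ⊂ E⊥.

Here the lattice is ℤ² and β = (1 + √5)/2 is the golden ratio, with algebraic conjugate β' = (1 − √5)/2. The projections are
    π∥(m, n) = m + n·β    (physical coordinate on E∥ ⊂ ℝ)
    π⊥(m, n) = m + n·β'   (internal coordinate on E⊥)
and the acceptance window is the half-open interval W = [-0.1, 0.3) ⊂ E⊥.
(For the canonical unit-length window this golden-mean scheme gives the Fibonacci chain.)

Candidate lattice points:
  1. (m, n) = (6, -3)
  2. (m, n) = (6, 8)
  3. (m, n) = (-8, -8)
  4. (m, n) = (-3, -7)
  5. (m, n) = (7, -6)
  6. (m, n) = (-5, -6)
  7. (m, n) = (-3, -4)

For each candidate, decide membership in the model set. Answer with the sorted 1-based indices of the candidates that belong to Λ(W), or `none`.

β' = (1−√5)/2 ≈ -0.61803.
[1] lift (6,-3): star map gives 7.85410; window check -0.1 ≤ 7.85410 < 0.3 is false → out
[2] lift (6,8): star map gives 1.05573; window check -0.1 ≤ 1.05573 < 0.3 is false → out
[3] lift (-8,-8): star map gives -3.05573; window check -0.1 ≤ -3.05573 < 0.3 is false → out
[4] lift (-3,-7): star map gives 1.32624; window check -0.1 ≤ 1.32624 < 0.3 is false → out
[5] lift (7,-6): star map gives 10.70820; window check -0.1 ≤ 10.70820 < 0.3 is false → out
[6] lift (-5,-6): star map gives -1.29180; window check -0.1 ≤ -1.29180 < 0.3 is false → out
[7] lift (-3,-4): star map gives -0.52786; window check -0.1 ≤ -0.52786 < 0.3 is false → out

none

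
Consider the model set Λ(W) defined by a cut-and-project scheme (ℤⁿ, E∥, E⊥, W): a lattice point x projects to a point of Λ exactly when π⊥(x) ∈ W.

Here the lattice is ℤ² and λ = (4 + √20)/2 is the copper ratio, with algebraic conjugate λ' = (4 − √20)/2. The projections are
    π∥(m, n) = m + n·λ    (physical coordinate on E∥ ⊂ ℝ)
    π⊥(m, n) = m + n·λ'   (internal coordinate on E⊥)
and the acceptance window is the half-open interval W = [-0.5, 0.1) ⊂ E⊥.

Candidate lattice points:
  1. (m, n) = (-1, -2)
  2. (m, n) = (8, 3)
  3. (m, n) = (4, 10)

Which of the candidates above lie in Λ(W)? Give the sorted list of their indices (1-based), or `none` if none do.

Compute λ' = (4−√20)/2 = -0.236068, so π⊥(m,n) = m -0.236068·n.
[1] lift (-1,-2): star map gives -0.527864; window check -0.5 ≤ -0.527864 < 0.1 is false → out
[2] lift (8,3): star map gives 7.291796; window check -0.5 ≤ 7.291796 < 0.1 is false → out
[3] lift (4,10): star map gives 1.639320; window check -0.5 ≤ 1.639320 < 0.1 is false → out

none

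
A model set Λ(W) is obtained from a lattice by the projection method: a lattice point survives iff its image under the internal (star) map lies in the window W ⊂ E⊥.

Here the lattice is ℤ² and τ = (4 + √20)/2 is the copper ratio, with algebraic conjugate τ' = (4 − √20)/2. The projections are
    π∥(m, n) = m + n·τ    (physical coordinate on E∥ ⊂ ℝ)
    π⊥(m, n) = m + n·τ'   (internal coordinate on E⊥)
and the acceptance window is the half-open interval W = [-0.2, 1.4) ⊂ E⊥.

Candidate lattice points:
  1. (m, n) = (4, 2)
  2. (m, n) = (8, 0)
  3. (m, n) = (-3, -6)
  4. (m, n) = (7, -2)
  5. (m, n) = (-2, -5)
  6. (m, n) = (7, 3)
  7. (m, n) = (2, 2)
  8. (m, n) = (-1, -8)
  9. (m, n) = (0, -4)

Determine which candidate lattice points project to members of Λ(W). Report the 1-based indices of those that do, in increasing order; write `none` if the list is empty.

Numerically τ ≈ 4.23607 and τ' = −1/τ ≈ -0.23607.
[1] lift (4,2): star map gives 3.52786; window check -0.2 ≤ 3.52786 < 1.4 is false → out
[2] lift (8,0): star map gives 8.00000; window check -0.2 ≤ 8.00000 < 1.4 is false → out
[3] lift (-3,-6): star map gives -1.58359; window check -0.2 ≤ -1.58359 < 1.4 is false → out
[4] lift (7,-2): star map gives 7.47214; window check -0.2 ≤ 7.47214 < 1.4 is false → out
[5] lift (-2,-5): star map gives -0.81966; window check -0.2 ≤ -0.81966 < 1.4 is false → out
[6] lift (7,3): star map gives 6.29180; window check -0.2 ≤ 6.29180 < 1.4 is false → out
[7] lift (2,2): star map gives 1.52786; window check -0.2 ≤ 1.52786 < 1.4 is false → out
[8] lift (-1,-8): star map gives 0.88854; window check -0.2 ≤ 0.88854 < 1.4 is true → IN Λ
[9] lift (0,-4): star map gives 0.94427; window check -0.2 ≤ 0.94427 < 1.4 is true → IN Λ

8, 9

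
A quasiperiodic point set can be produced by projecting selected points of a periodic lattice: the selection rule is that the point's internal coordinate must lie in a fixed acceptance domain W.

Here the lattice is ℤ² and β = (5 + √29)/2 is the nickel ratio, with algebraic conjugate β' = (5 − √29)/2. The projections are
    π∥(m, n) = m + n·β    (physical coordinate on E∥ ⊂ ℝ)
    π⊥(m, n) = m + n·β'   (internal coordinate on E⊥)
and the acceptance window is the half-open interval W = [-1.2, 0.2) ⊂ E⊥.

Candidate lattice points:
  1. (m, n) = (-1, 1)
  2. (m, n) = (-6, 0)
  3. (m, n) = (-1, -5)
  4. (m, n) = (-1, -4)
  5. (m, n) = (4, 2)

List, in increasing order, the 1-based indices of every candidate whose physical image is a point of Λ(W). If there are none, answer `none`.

1, 3, 4

β' = (5−√29)/2 ≈ -0.19258.
candidate 1: (m,n)=(-1,1) → π∥ = -1+1·β ≈ 4.19258, π⊥ = -1+1·β' ≈ -1.19258 ∈ [-1.2, 0.2) ⇒ IN Λ
candidate 2: (m,n)=(-6,0) → π∥ = -6+0·β ≈ -6.00000, π⊥ = -6+0·β' ≈ -6.00000 ∉ [-1.2, 0.2) ⇒ out
candidate 3: (m,n)=(-1,-5) → π∥ = -1-5·β ≈ -26.96291, π⊥ = -1-5·β' ≈ -0.03709 ∈ [-1.2, 0.2) ⇒ IN Λ
candidate 4: (m,n)=(-1,-4) → π∥ = -1-4·β ≈ -21.77033, π⊥ = -1-4·β' ≈ -0.22967 ∈ [-1.2, 0.2) ⇒ IN Λ
candidate 5: (m,n)=(4,2) → π∥ = 4+2·β ≈ 14.38516, π⊥ = 4+2·β' ≈ 3.61484 ∉ [-1.2, 0.2) ⇒ out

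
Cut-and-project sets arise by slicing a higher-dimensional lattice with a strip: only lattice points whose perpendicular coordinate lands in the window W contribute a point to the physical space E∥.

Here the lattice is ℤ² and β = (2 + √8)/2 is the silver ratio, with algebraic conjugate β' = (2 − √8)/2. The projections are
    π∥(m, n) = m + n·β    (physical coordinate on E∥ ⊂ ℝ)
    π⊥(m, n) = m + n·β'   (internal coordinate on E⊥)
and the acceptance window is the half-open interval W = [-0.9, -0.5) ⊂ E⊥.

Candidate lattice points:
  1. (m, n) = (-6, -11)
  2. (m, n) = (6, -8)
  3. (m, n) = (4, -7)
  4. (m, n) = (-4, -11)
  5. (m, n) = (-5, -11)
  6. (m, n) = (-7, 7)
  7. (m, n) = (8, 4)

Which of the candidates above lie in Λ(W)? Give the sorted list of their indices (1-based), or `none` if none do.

Numerically β ≈ 2.4142 and β' = −1/β ≈ -0.4142.
[1] lift (-6,-11): star map gives -1.4437; window check -0.9 ≤ -1.4437 < -0.5 is false → out
[2] lift (6,-8): star map gives 9.3137; window check -0.9 ≤ 9.3137 < -0.5 is false → out
[3] lift (4,-7): star map gives 6.8995; window check -0.9 ≤ 6.8995 < -0.5 is false → out
[4] lift (-4,-11): star map gives 0.5563; window check -0.9 ≤ 0.5563 < -0.5 is false → out
[5] lift (-5,-11): star map gives -0.4437; window check -0.9 ≤ -0.4437 < -0.5 is false → out
[6] lift (-7,7): star map gives -9.8995; window check -0.9 ≤ -9.8995 < -0.5 is false → out
[7] lift (8,4): star map gives 6.3431; window check -0.9 ≤ 6.3431 < -0.5 is false → out

none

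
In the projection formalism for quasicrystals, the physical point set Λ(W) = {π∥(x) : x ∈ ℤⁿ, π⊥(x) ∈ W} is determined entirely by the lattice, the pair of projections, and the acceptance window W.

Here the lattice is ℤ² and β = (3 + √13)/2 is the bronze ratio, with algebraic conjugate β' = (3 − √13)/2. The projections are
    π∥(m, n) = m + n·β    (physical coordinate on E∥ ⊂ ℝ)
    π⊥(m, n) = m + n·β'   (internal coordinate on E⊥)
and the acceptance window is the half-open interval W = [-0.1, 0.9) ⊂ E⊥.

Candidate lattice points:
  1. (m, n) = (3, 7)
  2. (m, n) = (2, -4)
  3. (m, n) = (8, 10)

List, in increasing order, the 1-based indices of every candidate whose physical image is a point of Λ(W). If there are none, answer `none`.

Compute β' = (3−√13)/2 = -0.3028, so π⊥(m,n) = m -0.3028·n.
[1] lift (3,7): star map gives 0.8806; window check -0.1 ≤ 0.8806 < 0.9 is true → IN Λ
[2] lift (2,-4): star map gives 3.2111; window check -0.1 ≤ 3.2111 < 0.9 is false → out
[3] lift (8,10): star map gives 4.9722; window check -0.1 ≤ 4.9722 < 0.9 is false → out

1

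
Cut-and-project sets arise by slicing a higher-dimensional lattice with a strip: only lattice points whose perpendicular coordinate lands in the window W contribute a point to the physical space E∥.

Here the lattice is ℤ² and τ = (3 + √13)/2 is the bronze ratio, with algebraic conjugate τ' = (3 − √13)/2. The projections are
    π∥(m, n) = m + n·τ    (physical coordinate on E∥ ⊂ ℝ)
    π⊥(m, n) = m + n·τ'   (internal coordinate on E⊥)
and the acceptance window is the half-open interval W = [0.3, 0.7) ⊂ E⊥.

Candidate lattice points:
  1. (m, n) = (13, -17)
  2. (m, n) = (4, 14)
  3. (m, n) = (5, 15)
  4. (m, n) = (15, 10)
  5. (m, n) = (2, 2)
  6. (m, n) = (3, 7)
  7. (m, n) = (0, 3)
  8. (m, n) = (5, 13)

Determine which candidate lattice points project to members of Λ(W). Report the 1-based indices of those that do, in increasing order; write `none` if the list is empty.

Compute τ' = (3−√13)/2 = -0.3028, so π⊥(m,n) = m -0.3028·n.
[1] lift (13,-17): star map gives 18.1472; window check 0.3 ≤ 18.1472 < 0.7 is false → out
[2] lift (4,14): star map gives -0.2389; window check 0.3 ≤ -0.2389 < 0.7 is false → out
[3] lift (5,15): star map gives 0.4584; window check 0.3 ≤ 0.4584 < 0.7 is true → IN Λ
[4] lift (15,10): star map gives 11.9722; window check 0.3 ≤ 11.9722 < 0.7 is false → out
[5] lift (2,2): star map gives 1.3944; window check 0.3 ≤ 1.3944 < 0.7 is false → out
[6] lift (3,7): star map gives 0.8806; window check 0.3 ≤ 0.8806 < 0.7 is false → out
[7] lift (0,3): star map gives -0.9083; window check 0.3 ≤ -0.9083 < 0.7 is false → out
[8] lift (5,13): star map gives 1.0639; window check 0.3 ≤ 1.0639 < 0.7 is false → out

3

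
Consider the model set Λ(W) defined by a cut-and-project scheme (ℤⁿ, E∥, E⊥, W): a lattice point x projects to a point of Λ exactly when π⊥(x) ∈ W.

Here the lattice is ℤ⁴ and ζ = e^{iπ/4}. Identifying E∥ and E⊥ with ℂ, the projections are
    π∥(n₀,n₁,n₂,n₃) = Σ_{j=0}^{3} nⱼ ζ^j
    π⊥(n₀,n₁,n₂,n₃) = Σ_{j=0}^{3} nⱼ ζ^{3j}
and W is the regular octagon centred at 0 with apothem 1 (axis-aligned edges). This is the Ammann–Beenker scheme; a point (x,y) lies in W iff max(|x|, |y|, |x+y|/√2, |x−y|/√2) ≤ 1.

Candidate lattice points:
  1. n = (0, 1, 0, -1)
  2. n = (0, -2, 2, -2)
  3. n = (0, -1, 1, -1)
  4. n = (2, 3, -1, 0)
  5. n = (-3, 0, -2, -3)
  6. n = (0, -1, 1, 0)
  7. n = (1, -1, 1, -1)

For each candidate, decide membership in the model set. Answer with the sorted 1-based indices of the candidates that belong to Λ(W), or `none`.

none

Internal map: ζ^{3j} for j=0..3 gives (1,0), (−√2/2,√2/2), (0,−1), (√2/2,√2/2).
candidate 1: n = (0, 1, 0, -1) → π⊥ ≈ (-1.41421, +0.00000); max(|x|,|y|,|x±y|/√2) = 1.41421 > 1 ⇒ ∉ W
candidate 2: n = (0, -2, 2, -2) → π⊥ ≈ (+0.00000, -4.82843); max(|x|,|y|,|x±y|/√2) = 4.82843 > 1 ⇒ ∉ W
candidate 3: n = (0, -1, 1, -1) → π⊥ ≈ (+0.00000, -2.41421); max(|x|,|y|,|x±y|/√2) = 2.41421 > 1 ⇒ ∉ W
candidate 4: n = (2, 3, -1, 0) → π⊥ ≈ (-0.12132, +3.12132); max(|x|,|y|,|x±y|/√2) = 3.12132 > 1 ⇒ ∉ W
candidate 5: n = (-3, 0, -2, -3) → π⊥ ≈ (-5.12132, -0.12132); max(|x|,|y|,|x±y|/√2) = 5.12132 > 1 ⇒ ∉ W
candidate 6: n = (0, -1, 1, 0) → π⊥ ≈ (+0.70711, -1.70711); max(|x|,|y|,|x±y|/√2) = 1.70711 > 1 ⇒ ∉ W
candidate 7: n = (1, -1, 1, -1) → π⊥ ≈ (+1.00000, -2.41421); max(|x|,|y|,|x±y|/√2) = 2.41421 > 1 ⇒ ∉ W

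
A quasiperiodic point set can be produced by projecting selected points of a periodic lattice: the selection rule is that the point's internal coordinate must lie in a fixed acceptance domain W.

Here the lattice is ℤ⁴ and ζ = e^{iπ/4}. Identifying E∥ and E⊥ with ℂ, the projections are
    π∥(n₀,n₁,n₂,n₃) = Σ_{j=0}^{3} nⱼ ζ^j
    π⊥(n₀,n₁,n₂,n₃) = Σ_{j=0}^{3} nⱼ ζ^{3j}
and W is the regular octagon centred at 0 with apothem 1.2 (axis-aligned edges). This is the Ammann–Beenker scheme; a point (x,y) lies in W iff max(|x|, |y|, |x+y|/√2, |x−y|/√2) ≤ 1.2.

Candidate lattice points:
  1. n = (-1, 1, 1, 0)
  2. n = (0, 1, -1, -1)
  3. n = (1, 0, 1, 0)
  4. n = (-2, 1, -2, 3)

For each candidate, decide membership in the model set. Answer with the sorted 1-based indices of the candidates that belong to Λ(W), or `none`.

none

Internal map: ζ^{3j} for j=0..3 gives (1,0), (−√2/2,√2/2), (0,−1), (√2/2,√2/2).
candidate 1: n = (-1, 1, 1, 0) → π⊥ ≈ (-1.7071, -0.2929); max(|x|,|y|,|x±y|/√2) = 1.7071 > 1.2 ⇒ ∉ W
candidate 2: n = (0, 1, -1, -1) → π⊥ ≈ (-1.4142, +1.0000); max(|x|,|y|,|x±y|/√2) = 1.7071 > 1.2 ⇒ ∉ W
candidate 3: n = (1, 0, 1, 0) → π⊥ ≈ (+1.0000, -1.0000); max(|x|,|y|,|x±y|/√2) = 1.4142 > 1.2 ⇒ ∉ W
candidate 4: n = (-2, 1, -2, 3) → π⊥ ≈ (-0.5858, +4.8284); max(|x|,|y|,|x±y|/√2) = 4.8284 > 1.2 ⇒ ∉ W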